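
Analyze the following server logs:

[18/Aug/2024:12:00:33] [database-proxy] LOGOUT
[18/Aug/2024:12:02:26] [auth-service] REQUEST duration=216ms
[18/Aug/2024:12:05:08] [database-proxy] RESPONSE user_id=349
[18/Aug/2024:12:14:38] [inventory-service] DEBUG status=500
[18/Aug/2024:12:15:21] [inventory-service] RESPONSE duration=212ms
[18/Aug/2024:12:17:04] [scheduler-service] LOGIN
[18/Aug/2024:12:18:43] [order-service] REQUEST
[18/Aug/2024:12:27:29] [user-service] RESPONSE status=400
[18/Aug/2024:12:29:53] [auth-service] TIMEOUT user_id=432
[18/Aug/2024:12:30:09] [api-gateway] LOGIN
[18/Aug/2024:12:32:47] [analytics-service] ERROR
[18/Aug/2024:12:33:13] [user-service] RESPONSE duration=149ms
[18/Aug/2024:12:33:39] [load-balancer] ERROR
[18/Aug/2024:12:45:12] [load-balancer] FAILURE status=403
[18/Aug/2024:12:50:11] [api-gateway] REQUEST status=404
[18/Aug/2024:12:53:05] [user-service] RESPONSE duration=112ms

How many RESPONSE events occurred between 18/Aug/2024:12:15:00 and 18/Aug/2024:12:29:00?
2

To count events in the time window:

1. Window boundaries: 18/Aug/2024:12:15:00 to 18/Aug/2024:12:29:00
2. Filter for RESPONSE events within this window
3. Count matching events: 2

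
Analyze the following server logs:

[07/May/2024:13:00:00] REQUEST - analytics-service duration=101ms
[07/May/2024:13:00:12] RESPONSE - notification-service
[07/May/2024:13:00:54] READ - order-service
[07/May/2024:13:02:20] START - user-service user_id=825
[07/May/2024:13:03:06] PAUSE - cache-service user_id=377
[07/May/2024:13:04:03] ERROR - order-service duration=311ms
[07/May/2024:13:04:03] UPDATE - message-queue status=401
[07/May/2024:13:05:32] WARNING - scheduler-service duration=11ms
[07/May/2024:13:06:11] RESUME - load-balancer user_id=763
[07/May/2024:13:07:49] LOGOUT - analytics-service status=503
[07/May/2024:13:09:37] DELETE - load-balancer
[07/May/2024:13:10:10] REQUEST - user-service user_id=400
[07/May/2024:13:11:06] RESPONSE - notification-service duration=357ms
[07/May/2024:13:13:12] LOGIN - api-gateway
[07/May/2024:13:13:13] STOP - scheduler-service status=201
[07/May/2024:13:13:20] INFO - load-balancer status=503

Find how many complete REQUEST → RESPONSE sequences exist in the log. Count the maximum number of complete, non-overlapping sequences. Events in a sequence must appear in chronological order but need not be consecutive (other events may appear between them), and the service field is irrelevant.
2

To count sequences:

1. Look for pattern: REQUEST → RESPONSE
2. Greedily scan the log in chronological order, matching each sequence element in turn (ignoring service)
3. Each time the full pattern completes, increment the count and restart matching from the next event
4. Complete non-overlapping sequences found: 2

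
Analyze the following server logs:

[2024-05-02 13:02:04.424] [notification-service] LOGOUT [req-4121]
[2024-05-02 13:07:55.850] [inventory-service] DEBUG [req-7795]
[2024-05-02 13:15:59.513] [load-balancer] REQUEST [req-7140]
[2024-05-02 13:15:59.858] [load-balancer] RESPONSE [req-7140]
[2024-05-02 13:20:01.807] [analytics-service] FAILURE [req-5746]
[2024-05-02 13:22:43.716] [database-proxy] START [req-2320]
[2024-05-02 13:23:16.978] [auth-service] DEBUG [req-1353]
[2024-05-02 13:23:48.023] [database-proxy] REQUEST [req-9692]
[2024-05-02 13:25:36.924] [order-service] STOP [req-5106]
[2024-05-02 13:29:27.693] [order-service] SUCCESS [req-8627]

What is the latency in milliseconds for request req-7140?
345

To calculate latency:

1. Find REQUEST with id req-7140: 2024-05-02 13:15:59.513
2. Find RESPONSE with id req-7140: 2024-05-02 13:15:59.858
3. Latency: 2024-05-02 13:15:59.858 - 2024-05-02 13:15:59.513 = 345ms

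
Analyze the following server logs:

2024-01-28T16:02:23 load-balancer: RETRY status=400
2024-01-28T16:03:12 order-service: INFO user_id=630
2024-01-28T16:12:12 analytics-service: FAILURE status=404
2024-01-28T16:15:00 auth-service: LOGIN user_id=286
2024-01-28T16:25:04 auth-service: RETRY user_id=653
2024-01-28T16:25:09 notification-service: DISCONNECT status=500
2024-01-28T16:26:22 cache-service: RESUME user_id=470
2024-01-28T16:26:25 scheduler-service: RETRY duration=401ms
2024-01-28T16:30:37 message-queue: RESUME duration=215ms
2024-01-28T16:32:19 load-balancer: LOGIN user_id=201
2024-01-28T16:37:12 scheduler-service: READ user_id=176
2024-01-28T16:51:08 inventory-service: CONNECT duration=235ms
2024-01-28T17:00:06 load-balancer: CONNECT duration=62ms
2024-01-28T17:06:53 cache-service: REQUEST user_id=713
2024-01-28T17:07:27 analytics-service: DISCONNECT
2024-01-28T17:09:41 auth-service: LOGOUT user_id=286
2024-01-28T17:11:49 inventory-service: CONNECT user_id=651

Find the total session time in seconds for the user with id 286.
3281

To calculate session duration:

1. Find LOGIN event for user_id=286: 2024-01-28T16:15:00
2. Find LOGOUT event for user_id=286: 2024-01-28T17:09:41
3. Session duration: 2024-01-28T17:09:41 - 2024-01-28T16:15:00 = 3281 seconds (54 minutes)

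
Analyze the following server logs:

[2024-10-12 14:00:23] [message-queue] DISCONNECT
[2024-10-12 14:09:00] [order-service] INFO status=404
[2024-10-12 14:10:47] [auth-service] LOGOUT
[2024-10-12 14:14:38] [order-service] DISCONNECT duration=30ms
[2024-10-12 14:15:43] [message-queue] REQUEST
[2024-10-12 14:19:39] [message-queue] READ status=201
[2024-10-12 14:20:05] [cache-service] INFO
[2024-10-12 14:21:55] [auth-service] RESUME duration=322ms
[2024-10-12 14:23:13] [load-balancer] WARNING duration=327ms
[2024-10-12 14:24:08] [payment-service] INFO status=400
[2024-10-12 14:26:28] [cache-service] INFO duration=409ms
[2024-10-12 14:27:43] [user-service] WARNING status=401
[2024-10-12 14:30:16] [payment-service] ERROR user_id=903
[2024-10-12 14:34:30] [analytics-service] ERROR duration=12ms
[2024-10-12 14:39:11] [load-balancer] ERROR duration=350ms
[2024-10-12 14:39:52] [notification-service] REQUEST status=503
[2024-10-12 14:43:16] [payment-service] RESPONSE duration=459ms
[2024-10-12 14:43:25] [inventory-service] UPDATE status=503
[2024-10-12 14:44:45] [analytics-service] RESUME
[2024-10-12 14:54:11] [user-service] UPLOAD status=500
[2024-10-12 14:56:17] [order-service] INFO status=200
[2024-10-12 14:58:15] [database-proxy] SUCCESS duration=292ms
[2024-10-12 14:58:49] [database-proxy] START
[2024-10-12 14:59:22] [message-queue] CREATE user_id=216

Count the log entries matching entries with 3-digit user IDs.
2

To find matching entries:

1. Pattern to match: entries with 3-digit user IDs
2. Scan each log entry for the pattern
3. Count matches: 2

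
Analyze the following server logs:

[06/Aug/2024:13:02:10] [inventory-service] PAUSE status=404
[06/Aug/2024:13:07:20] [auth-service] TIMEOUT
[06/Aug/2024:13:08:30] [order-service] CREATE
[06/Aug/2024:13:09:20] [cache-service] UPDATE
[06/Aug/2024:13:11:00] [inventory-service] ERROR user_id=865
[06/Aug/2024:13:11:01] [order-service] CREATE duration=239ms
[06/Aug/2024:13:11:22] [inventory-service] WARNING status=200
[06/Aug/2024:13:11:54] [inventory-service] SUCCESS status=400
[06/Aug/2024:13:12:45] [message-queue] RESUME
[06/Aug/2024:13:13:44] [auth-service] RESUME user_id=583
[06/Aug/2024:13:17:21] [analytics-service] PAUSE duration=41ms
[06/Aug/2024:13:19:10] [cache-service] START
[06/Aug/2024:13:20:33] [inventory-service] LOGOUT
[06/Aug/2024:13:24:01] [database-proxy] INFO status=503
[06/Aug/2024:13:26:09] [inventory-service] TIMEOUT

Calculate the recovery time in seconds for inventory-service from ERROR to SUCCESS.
54

To calculate recovery time:

1. Find ERROR event for inventory-service: 06/Aug/2024:13:11:00
2. Find next SUCCESS event for inventory-service: 06/Aug/2024:13:11:54
3. Recovery time: 06/Aug/2024:13:11:54 - 06/Aug/2024:13:11:00 = 54 seconds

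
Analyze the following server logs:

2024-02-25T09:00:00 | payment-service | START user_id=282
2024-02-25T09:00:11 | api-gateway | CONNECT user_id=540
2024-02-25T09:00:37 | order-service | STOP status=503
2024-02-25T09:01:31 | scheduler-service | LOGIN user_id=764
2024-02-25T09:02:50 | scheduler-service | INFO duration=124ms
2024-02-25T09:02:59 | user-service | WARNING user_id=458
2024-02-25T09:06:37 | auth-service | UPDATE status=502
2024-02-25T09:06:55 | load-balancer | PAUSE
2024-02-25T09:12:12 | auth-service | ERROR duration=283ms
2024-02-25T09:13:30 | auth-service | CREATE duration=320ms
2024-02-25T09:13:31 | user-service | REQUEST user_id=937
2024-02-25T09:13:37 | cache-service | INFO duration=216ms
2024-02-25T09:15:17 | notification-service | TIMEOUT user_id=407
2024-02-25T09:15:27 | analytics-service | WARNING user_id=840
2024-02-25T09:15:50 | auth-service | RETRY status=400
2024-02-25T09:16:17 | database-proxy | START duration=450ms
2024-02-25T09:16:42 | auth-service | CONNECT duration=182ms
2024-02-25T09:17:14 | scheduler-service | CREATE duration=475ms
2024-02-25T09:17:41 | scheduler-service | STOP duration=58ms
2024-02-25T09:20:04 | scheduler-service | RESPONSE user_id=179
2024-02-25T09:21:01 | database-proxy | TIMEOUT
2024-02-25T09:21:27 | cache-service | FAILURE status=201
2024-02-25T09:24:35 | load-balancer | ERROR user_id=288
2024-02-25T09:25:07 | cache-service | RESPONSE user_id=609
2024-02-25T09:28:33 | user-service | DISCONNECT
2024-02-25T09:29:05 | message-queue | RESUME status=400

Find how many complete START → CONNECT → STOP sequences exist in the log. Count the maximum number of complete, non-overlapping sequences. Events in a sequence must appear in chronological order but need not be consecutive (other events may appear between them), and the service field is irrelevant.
2

To count sequences:

1. Look for pattern: START → CONNECT → STOP
2. Greedily scan the log in chronological order, matching each sequence element in turn (ignoring service)
3. Each time the full pattern completes, increment the count and restart matching from the next event
4. Complete non-overlapping sequences found: 2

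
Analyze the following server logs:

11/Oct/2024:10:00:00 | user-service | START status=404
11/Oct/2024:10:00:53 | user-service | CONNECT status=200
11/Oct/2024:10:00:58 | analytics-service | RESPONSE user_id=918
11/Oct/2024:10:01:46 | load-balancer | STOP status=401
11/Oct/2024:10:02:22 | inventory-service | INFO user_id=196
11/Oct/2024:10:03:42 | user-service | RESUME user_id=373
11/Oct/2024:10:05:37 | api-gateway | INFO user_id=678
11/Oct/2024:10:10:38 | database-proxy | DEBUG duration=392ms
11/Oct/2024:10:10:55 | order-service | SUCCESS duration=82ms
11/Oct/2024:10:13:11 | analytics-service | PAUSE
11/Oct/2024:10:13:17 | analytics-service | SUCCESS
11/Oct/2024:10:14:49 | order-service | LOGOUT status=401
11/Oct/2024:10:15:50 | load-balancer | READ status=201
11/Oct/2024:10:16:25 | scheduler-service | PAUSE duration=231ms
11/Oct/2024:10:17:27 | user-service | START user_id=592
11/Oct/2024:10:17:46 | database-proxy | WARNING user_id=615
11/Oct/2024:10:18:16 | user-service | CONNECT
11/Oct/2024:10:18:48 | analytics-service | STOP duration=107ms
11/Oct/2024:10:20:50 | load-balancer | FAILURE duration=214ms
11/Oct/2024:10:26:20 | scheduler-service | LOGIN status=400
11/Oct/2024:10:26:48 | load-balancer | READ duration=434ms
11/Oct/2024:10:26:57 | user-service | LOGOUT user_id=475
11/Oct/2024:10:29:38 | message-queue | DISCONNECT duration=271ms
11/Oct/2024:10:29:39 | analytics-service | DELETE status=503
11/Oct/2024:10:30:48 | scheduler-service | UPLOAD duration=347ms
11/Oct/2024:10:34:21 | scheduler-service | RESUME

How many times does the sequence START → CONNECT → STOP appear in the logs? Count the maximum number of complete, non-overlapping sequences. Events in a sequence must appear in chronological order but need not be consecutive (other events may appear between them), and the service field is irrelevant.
2

To count sequences:

1. Look for pattern: START → CONNECT → STOP
2. Greedily scan the log in chronological order, matching each sequence element in turn (ignoring service)
3. Each time the full pattern completes, increment the count and restart matching from the next event
4. Complete non-overlapping sequences found: 2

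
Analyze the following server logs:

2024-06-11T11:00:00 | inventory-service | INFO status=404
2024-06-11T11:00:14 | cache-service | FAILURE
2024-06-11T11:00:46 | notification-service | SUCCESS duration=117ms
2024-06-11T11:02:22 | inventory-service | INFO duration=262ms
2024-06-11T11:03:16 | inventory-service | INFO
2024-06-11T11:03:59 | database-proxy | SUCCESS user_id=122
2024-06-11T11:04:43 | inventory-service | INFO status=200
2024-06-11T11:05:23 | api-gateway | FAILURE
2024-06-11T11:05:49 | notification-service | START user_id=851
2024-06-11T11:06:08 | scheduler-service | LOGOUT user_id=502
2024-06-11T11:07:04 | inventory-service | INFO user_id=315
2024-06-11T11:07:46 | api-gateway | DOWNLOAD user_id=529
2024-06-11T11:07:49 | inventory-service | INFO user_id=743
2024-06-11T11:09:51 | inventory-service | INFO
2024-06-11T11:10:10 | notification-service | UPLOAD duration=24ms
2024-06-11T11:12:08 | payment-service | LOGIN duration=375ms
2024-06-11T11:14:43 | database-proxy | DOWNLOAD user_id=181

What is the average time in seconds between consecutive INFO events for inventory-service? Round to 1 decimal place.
98.5

To calculate average interval:

1. Find all INFO events for inventory-service in order
2. Calculate time gaps between consecutive events
3. Compute mean of gaps: 591 / 6 = 98.5 seconds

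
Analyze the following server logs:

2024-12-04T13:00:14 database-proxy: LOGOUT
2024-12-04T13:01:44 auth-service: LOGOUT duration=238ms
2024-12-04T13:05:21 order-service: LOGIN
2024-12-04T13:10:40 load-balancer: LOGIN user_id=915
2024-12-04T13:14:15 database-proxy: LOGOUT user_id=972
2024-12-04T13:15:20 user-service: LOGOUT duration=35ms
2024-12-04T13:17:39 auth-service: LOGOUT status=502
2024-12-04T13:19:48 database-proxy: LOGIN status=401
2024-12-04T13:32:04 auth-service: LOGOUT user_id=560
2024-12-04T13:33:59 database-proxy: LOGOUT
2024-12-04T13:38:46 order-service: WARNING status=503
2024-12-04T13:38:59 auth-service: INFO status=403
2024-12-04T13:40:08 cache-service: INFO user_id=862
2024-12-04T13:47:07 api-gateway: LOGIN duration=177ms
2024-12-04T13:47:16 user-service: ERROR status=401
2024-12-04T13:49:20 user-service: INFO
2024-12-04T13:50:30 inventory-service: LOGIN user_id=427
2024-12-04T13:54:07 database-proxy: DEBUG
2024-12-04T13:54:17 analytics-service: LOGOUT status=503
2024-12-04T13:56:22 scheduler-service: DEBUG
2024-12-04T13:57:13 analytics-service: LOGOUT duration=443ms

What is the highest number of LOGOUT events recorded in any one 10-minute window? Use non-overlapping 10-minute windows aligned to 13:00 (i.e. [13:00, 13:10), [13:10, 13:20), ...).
3

To find the burst window:

1. Divide the log period into non-overlapping 10-minute windows starting at 13:00
2. Count LOGOUT events in each window
3. Find the window with maximum count
4. Maximum events in a window: 3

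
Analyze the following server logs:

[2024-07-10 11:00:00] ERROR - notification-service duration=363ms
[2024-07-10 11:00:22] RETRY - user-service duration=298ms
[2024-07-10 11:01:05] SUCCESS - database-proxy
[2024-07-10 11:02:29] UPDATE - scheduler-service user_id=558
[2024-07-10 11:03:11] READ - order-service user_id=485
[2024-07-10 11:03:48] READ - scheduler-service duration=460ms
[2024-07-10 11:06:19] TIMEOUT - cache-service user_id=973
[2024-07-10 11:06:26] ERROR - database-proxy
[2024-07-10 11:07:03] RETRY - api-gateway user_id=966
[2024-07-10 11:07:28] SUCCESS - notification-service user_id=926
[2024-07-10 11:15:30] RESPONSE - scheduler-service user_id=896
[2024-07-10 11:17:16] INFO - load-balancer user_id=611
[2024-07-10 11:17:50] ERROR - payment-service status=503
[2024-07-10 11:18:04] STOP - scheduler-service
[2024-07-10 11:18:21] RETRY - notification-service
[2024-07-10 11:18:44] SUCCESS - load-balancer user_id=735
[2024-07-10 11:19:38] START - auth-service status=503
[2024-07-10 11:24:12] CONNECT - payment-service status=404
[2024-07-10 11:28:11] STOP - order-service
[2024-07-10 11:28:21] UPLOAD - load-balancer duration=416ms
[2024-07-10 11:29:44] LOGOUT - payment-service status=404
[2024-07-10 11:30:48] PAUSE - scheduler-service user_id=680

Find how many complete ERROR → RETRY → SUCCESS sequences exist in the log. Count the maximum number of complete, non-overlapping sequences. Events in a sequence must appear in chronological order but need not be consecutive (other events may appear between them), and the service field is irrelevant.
3

To count sequences:

1. Look for pattern: ERROR → RETRY → SUCCESS
2. Greedily scan the log in chronological order, matching each sequence element in turn (ignoring service)
3. Each time the full pattern completes, increment the count and restart matching from the next event
4. Complete non-overlapping sequences found: 3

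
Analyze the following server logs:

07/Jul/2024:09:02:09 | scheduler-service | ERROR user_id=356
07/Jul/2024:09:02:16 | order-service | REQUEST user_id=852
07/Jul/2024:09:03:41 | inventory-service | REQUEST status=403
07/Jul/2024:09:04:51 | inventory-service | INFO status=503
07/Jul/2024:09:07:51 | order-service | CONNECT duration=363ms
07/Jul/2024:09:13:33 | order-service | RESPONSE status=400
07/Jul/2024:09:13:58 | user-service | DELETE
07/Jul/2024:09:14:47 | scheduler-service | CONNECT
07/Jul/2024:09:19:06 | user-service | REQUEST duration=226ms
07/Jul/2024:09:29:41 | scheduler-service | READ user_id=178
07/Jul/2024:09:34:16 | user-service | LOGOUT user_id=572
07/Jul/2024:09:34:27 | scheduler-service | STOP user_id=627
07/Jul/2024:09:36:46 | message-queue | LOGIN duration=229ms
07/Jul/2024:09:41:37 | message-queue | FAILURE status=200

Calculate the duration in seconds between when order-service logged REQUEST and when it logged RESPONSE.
677

To find the time between events:

1. Locate the first REQUEST event for order-service: 07/Jul/2024:09:02:16
2. Locate the first RESPONSE event for order-service: 07/Jul/2024:09:13:33
3. Calculate the difference: 07/Jul/2024:09:13:33 - 07/Jul/2024:09:02:16 = 677 seconds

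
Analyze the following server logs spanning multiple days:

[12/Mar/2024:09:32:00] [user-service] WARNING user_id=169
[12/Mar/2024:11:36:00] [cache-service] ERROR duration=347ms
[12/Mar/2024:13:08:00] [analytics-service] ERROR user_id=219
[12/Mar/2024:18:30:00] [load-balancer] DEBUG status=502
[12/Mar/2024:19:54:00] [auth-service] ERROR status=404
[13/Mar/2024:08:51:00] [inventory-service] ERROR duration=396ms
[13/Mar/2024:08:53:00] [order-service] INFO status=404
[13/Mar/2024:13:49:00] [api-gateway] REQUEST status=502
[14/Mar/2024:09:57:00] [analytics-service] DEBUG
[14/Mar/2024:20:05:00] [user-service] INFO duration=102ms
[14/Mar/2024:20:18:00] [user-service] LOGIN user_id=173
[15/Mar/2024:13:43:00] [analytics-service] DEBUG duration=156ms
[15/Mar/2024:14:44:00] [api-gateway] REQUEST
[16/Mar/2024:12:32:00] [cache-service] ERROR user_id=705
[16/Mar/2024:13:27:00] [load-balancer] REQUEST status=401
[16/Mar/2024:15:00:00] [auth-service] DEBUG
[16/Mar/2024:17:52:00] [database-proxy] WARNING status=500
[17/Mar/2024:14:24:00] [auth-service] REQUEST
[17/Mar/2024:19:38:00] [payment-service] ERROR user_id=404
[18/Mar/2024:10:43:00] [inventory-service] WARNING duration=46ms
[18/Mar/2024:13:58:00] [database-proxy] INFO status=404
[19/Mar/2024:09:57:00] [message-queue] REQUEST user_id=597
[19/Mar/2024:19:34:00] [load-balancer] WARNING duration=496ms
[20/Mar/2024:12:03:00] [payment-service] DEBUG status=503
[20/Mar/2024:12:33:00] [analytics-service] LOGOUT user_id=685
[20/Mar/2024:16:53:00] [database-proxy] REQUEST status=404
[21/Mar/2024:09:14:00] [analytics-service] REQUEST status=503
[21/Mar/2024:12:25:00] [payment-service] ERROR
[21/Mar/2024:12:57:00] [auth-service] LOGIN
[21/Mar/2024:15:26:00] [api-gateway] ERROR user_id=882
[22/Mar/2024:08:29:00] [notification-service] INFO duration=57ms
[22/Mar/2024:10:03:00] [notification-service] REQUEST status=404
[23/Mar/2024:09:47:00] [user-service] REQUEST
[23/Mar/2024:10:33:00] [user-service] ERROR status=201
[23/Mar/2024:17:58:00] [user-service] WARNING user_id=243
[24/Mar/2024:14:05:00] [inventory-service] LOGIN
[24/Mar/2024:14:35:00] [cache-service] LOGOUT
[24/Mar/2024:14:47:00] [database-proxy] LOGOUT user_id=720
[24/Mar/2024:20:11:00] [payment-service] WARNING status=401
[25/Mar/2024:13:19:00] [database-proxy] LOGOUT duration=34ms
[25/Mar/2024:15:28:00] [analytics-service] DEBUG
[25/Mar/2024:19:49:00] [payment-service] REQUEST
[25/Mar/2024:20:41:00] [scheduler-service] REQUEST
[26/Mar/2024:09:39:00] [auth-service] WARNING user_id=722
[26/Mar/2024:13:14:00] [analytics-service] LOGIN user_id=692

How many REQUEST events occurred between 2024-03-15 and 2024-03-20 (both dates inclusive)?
5

To filter by date range:

1. Date range: 2024-03-15 through 2024-03-20, both dates inclusive
2. Filter for REQUEST events whose date falls in this range
3. Count matching events: 5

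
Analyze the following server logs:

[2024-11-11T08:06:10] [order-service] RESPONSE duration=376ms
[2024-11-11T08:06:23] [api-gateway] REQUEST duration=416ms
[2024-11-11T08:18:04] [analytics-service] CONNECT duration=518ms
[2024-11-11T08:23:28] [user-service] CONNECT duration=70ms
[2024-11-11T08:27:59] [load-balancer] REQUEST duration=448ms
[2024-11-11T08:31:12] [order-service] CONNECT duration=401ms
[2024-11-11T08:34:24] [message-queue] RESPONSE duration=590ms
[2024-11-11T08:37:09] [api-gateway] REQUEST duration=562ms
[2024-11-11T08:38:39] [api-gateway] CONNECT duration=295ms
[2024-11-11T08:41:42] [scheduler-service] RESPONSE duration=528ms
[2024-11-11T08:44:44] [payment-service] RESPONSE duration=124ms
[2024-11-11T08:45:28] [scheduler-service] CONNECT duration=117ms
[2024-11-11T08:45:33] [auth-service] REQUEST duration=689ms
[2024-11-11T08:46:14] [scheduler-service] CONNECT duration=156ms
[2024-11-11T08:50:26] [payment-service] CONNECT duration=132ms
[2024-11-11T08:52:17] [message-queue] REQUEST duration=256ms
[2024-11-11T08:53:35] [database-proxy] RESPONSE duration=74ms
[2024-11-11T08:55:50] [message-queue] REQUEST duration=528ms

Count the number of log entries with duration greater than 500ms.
6

To count timeouts:

1. Threshold: 500ms
2. Extract duration from each log entry
3. Count entries where duration > 500
4. Timeout count: 6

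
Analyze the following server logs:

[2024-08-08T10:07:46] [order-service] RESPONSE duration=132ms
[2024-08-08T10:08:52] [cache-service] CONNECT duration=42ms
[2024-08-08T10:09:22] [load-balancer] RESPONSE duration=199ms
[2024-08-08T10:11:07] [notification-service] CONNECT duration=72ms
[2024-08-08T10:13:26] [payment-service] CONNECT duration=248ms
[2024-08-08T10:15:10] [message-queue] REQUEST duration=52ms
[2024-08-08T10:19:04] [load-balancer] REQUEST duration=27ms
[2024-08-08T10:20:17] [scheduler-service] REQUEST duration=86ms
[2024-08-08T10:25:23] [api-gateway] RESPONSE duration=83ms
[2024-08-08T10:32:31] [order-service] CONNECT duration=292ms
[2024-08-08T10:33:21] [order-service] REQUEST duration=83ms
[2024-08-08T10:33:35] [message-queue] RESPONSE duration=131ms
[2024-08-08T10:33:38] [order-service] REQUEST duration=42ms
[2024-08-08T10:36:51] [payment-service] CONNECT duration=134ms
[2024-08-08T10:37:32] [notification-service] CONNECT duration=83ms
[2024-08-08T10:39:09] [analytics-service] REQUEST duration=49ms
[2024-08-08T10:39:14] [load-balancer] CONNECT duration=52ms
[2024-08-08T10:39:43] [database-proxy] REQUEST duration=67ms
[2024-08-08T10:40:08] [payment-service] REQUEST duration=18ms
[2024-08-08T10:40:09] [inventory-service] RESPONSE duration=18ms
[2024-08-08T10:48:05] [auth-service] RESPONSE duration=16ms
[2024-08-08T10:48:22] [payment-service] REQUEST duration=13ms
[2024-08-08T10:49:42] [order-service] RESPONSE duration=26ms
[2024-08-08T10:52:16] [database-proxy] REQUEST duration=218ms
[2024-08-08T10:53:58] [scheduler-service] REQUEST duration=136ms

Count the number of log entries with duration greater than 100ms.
8

To count timeouts:

1. Threshold: 100ms
2. Extract duration from each log entry
3. Count entries where duration > 100
4. Timeout count: 8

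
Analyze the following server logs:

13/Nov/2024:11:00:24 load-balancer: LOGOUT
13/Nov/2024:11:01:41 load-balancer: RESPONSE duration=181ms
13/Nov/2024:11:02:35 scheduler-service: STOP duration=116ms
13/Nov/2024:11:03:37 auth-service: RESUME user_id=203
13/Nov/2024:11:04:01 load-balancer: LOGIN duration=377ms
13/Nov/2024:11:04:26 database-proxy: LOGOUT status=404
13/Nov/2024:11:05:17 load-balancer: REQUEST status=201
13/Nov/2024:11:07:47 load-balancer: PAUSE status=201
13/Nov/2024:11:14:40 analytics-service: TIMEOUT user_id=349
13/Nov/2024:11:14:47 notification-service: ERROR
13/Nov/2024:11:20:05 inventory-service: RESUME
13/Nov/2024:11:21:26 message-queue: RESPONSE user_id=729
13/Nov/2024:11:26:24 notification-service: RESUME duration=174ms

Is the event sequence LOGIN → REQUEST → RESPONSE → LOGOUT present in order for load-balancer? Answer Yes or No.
No

To verify sequence order:

1. Find all events in sequence LOGIN → REQUEST → RESPONSE → LOGOUT for load-balancer
2. Extract their timestamps
3. Check if timestamps are in ascending order
4. Result: No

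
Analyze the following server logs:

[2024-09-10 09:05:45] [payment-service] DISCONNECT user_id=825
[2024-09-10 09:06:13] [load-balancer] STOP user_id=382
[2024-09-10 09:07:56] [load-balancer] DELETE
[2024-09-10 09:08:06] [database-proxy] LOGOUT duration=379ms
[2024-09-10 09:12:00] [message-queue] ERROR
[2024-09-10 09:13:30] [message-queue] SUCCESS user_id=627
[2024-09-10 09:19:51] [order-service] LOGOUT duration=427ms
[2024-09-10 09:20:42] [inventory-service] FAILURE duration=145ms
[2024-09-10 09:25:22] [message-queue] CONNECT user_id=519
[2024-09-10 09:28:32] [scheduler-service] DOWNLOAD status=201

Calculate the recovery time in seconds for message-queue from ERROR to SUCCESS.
90

To calculate recovery time:

1. Find ERROR event for message-queue: 2024-09-10 09:12:00
2. Find next SUCCESS event for message-queue: 2024-09-10 09:13:30
3. Recovery time: 2024-09-10 09:13:30 - 2024-09-10 09:12:00 = 90 seconds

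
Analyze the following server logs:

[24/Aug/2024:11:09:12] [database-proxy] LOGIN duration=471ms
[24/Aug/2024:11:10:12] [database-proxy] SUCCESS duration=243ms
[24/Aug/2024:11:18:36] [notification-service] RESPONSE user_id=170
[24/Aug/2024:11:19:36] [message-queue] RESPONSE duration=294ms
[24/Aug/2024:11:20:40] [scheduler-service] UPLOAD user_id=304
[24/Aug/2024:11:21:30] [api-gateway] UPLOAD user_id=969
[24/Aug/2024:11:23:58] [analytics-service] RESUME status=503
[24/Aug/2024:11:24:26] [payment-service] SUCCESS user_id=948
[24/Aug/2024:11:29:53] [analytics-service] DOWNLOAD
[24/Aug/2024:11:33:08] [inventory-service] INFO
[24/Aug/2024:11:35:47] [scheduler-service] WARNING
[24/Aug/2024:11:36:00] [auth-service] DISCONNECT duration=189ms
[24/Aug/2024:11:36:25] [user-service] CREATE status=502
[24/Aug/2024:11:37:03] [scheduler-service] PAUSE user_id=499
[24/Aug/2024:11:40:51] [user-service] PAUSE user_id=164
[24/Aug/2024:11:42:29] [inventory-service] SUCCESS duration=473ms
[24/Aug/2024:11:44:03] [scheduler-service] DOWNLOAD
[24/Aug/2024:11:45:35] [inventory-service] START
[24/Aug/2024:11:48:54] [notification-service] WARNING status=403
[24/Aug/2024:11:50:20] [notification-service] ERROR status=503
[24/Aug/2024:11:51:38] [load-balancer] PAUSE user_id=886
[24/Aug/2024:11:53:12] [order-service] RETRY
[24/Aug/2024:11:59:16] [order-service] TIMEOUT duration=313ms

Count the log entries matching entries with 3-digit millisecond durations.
6

To find matching entries:

1. Pattern to match: entries with 3-digit millisecond durations
2. Scan each log entry for the pattern
3. Count matches: 6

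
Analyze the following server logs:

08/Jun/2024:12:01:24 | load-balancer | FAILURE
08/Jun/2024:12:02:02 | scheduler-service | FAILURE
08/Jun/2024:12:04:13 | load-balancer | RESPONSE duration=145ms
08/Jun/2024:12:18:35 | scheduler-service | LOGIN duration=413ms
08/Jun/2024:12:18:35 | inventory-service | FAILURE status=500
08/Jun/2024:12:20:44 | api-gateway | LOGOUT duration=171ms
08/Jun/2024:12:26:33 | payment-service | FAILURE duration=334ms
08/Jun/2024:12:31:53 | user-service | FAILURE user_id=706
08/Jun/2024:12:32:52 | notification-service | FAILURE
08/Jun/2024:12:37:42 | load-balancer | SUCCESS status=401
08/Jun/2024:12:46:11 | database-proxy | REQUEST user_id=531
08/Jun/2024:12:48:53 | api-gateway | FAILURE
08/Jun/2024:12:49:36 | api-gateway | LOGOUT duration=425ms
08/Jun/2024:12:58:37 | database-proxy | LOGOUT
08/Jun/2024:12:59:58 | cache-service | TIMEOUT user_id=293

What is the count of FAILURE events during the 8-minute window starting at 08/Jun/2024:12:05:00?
0

To count events in the time window:

1. Window boundaries: 08/Jun/2024:12:05:00 to 08/Jun/2024:12:13:00
2. Filter for FAILURE events within this window
3. Count matching events: 0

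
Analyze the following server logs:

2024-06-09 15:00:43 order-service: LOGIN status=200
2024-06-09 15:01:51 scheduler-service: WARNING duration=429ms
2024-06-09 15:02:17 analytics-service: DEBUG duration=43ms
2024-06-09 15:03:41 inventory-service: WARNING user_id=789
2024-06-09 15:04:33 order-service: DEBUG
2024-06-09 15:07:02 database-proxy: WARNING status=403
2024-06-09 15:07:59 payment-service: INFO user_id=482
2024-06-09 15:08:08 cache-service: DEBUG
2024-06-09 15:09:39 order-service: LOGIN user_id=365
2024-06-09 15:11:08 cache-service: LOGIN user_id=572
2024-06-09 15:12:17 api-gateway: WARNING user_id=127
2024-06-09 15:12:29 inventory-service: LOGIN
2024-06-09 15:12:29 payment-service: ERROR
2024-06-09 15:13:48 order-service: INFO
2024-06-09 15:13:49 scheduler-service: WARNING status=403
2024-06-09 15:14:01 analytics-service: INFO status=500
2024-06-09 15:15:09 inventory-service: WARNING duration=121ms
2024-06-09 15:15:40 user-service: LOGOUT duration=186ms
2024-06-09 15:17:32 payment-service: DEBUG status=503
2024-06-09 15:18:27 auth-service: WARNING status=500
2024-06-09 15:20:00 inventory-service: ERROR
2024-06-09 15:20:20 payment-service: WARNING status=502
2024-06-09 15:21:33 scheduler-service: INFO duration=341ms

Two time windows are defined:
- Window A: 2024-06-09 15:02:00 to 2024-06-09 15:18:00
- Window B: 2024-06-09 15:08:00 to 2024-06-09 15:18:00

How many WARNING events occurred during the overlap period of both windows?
3

To find overlap events:

1. Window A: 2024-06-09 15:02:00 to 2024-06-09 15:18:00
2. Window B: 2024-06-09 15:08:00 to 2024-06-09 15:18:00
3. Overlap period: 2024-06-09 15:08:00 to 2024-06-09 15:18:00
4. Count WARNING events in overlap: 3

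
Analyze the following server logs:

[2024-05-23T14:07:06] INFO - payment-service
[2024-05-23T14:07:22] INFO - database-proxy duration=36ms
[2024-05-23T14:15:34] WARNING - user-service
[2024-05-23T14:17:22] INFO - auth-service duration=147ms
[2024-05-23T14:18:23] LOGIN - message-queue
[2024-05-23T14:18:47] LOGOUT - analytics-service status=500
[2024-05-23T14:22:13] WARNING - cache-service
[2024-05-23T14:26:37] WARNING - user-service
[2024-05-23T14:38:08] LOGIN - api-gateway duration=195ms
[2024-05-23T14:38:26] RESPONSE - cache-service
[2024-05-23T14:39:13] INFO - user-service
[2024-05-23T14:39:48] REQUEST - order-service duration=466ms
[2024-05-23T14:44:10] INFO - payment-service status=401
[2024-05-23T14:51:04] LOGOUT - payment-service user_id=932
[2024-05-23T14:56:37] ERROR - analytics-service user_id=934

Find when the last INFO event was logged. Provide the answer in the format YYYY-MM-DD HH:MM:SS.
2024-05-23 14:44:10

To find the last event:

1. Filter for all INFO events
2. Sort by timestamp
3. Select the last one
4. Timestamp: 2024-05-23 14:44:10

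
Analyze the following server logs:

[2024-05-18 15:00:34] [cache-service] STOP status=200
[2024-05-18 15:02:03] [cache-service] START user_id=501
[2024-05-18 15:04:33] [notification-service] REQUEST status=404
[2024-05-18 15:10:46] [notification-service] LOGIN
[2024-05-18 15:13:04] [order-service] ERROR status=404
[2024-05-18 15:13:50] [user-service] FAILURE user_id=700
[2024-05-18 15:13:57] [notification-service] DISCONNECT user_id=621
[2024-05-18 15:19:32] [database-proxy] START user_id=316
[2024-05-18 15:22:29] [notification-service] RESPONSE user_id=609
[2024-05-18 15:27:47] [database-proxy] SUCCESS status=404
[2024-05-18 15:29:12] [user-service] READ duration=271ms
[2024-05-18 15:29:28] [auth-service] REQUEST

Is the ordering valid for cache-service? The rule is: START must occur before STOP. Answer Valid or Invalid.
Invalid

To validate ordering:

1. Required order: START → STOP
2. Rule: START must occur before STOP
3. Check actual order of events for cache-service
4. Result: Invalid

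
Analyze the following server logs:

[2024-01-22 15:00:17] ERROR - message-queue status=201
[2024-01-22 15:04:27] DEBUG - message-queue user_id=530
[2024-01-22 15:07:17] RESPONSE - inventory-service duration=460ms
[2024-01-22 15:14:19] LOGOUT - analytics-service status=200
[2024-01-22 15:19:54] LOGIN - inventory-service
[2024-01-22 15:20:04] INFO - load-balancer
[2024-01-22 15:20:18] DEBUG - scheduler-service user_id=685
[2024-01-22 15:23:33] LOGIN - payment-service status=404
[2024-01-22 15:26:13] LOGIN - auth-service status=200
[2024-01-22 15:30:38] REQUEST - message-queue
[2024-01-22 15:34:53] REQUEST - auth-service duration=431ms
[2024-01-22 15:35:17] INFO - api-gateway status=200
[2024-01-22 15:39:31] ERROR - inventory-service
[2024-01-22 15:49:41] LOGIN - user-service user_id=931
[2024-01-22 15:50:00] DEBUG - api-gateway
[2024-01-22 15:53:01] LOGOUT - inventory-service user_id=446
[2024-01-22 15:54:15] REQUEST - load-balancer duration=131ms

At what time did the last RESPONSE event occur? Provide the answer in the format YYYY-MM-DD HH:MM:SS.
2024-01-22 15:07:17

To find the last event:

1. Filter for all RESPONSE events
2. Sort by timestamp
3. Select the last one
4. Timestamp: 2024-01-22 15:07:17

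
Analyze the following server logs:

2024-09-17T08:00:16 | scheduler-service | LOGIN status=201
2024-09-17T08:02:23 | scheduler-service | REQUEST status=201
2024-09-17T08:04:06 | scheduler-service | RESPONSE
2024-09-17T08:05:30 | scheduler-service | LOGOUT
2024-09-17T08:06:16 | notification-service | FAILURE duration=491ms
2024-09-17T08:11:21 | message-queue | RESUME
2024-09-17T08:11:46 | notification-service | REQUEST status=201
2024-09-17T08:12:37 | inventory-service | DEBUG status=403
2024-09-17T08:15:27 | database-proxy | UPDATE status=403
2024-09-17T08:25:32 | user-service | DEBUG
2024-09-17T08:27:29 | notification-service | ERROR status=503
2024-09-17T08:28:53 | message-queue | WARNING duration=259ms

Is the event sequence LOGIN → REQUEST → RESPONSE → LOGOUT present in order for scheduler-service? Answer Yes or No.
Yes

To verify sequence order:

1. Find all events in sequence LOGIN → REQUEST → RESPONSE → LOGOUT for scheduler-service
2. Extract their timestamps
3. Check if timestamps are in ascending order
4. Result: Yes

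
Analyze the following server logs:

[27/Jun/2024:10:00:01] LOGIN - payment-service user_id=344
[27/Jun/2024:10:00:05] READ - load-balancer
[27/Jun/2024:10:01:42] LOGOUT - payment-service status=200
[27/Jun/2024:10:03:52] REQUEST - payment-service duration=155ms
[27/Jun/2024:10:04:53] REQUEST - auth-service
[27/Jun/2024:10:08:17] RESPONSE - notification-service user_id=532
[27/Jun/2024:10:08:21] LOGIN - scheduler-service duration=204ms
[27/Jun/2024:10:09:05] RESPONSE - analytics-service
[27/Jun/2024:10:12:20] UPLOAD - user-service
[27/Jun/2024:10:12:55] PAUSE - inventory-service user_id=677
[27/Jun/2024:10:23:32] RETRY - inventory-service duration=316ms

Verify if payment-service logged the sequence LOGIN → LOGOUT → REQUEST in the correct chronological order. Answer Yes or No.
Yes

To verify sequence order:

1. Find all events in sequence LOGIN → LOGOUT → REQUEST for payment-service
2. Extract their timestamps
3. Check if timestamps are in ascending order
4. Result: Yes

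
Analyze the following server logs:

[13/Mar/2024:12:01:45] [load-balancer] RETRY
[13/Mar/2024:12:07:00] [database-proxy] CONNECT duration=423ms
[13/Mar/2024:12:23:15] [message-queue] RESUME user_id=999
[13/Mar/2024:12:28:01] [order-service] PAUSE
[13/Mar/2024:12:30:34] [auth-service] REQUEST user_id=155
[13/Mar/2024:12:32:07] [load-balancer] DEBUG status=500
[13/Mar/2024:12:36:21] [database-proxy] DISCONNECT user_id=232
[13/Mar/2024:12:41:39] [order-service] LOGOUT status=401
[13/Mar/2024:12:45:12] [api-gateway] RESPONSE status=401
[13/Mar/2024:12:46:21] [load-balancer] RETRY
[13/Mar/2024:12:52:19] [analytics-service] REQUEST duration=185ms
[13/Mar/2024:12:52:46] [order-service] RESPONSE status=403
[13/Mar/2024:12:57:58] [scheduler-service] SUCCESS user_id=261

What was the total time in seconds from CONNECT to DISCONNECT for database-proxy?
1761

To calculate state duration:

1. Find CONNECT event for database-proxy: 13/Mar/2024:12:07:00
2. Find DISCONNECT event for database-proxy: 13/Mar/2024:12:36:21
3. Calculate duration: 13/Mar/2024:12:36:21 - 13/Mar/2024:12:07:00 = 1761 seconds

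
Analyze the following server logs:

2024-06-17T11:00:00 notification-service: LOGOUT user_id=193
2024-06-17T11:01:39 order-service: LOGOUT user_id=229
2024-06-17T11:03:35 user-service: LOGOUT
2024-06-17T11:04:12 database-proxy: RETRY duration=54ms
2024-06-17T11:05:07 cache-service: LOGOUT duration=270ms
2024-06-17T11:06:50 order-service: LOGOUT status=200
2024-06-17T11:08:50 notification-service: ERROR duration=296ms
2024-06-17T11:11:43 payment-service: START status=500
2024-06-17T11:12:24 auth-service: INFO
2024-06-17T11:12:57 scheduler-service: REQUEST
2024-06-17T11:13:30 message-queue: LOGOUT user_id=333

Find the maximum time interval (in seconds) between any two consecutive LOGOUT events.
400

To find the longest gap:

1. Extract all LOGOUT events in chronological order
2. Calculate time differences between consecutive events
3. Find the maximum difference
4. Longest gap: 400 seconds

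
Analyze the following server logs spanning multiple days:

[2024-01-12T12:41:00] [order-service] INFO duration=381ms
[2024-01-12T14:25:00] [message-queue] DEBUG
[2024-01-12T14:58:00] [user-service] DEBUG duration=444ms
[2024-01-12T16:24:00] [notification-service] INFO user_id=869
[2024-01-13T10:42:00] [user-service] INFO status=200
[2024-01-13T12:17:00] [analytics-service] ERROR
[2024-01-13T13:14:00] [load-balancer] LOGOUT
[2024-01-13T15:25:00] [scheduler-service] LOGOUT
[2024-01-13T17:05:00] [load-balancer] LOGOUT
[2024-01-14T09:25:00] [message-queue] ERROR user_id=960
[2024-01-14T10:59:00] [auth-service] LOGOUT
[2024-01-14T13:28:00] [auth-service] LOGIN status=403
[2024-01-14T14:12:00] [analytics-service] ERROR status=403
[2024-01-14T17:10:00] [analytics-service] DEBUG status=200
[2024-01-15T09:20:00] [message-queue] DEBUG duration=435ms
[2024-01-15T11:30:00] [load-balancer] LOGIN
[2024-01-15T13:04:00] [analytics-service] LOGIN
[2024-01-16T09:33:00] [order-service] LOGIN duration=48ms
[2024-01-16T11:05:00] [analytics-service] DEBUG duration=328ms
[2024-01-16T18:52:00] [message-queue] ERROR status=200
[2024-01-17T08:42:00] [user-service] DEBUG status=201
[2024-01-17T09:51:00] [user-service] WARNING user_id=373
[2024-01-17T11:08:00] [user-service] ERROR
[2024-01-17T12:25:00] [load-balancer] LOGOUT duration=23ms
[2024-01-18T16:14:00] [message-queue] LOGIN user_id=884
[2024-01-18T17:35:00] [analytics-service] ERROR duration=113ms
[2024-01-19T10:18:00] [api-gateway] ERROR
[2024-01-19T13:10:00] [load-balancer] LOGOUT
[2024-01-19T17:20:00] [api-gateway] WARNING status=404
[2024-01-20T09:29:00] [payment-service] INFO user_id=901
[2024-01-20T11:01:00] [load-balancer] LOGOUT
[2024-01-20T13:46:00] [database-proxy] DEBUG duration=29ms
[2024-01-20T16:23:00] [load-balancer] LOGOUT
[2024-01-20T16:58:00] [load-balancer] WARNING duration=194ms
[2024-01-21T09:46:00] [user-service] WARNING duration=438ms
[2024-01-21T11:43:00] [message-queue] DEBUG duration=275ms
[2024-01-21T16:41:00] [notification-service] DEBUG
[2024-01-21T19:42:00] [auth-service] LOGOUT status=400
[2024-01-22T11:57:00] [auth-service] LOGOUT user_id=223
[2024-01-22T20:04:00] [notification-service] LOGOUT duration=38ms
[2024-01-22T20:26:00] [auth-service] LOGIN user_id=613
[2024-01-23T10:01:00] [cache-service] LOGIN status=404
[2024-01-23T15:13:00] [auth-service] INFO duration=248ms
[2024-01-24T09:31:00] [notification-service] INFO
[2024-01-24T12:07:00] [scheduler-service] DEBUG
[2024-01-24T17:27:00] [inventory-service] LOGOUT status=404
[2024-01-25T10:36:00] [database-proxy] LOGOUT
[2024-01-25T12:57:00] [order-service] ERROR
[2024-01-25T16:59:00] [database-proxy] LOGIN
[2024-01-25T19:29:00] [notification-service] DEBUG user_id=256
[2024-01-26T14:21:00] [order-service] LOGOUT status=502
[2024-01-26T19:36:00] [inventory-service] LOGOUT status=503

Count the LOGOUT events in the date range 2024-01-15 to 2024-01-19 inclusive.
2

To filter by date range:

1. Date range: 2024-01-15 through 2024-01-19, both dates inclusive
2. Filter for LOGOUT events whose date falls in this range
3. Count matching events: 2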